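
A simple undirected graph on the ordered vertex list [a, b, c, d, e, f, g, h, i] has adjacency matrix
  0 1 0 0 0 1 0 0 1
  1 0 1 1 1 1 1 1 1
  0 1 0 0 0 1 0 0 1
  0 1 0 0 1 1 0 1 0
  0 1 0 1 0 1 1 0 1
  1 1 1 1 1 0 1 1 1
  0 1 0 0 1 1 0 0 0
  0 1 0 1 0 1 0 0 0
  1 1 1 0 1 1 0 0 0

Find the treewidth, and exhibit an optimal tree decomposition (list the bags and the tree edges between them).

Treewidth 3.
One optimal decomposition is:
Bags: B1 = {a, b, f, i}  B2 = {b, e, f, i}  B3 = {b, e, f, g}  B4 = {b, d, e, f}  B5 = {b, d, f, h}  B6 = {b, c, f, i}
Tree: B1–B2, B2–B3, B3–B4, B4–B5, B2–B6

Each bag holds 4 vertices, so the decomposition has width 3, which upper-bounds the treewidth. For the lower bound, the 4 vertices {b, d, e, f} are pairwise adjacent, and any tree decomposition puts a clique entirely inside one bag — forcing width ≥ 3. The upper and lower bounds meet at 3, so that is the treewidth.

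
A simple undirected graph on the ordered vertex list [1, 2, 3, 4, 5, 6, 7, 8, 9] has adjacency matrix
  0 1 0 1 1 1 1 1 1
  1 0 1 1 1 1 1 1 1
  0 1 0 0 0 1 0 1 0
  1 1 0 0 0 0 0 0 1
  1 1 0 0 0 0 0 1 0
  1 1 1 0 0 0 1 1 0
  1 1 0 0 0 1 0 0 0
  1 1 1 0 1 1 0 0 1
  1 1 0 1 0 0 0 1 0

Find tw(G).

3

A width-3 tree decomposition is:
Bags: B1 = {1, 2, 6, 8}  B2 = {1, 2, 8, 9}  B3 = {2, 3, 6, 8}  B4 = {1, 2, 4, 9}  B5 = {1, 2, 5, 8}  B6 = {1, 2, 6, 7}
Tree: B1–B2, B1–B3, B2–B4, B2–B5, B1–B6
The largest bag has 4 vertices, giving width 3; this decomposition certifies tw(G) ≤ 3. Conversely, {1, 2, 8, 9} is a clique of size 4, and the vertices of any clique must share a bag in every tree decomposition; so some bag has ≥ 4 vertices and tw(G) ≥ 3. Therefore the treewidth is 3.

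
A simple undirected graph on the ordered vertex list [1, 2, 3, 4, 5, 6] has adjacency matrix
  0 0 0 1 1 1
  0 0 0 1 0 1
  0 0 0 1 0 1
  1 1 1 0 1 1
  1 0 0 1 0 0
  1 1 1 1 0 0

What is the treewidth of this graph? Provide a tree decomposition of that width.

Every bag has size at most 3, so the width is 3 − 1 = 2 and tw(G) ≤ 2. For the lower bound, the 3 vertices {1, 4, 5} are pairwise adjacent, and any tree decomposition puts a clique entirely inside one bag — forcing width ≥ 2. Combining the bounds, tw(G) = 2.

Treewidth 2.
One such decomposition:
Bags: B1 = {1, 4, 5}  B2 = {1, 4, 6}  B3 = {2, 4, 6}  B4 = {3, 4, 6}
Tree: B1–B2, B2–B3, B2–B4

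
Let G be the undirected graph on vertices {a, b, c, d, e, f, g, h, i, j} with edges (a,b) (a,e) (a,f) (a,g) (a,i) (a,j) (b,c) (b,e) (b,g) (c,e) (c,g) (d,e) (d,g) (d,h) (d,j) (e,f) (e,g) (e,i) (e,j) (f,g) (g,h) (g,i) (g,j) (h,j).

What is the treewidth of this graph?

3

A width-3 tree decomposition is:
Bags: B1 = {a, e, g, i}  B2 = {a, e, g, j}  B3 = {a, e, f, g}  B4 = {d, e, g, j}  B5 = {a, b, e, g}  B6 = {b, c, e, g}  B7 = {d, g, h, j}
Tree: B1–B2, B2–B3, B2–B4, B2–B5, B5–B6, B4–B7
Every bag has size at most 4, so the width is 4 − 1 = 3 and tw(G) ≤ 3. On the other hand G contains the 4-clique {d, e, g, j}. A clique must lie in a single bag of any decomposition, so no decomposition can have width below 3. Combining the bounds, tw(G) = 3.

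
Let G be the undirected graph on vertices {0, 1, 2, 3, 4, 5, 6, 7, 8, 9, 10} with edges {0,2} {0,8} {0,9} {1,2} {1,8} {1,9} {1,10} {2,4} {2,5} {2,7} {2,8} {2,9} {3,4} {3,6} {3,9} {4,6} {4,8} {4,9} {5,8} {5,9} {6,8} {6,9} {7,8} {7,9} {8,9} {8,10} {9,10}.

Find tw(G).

A width-3 tree decomposition is:
Bags: B1 = {1, 8, 9, 10}  B2 = {1, 2, 8, 9}  B3 = {2, 4, 8, 9}  B4 = {0, 2, 8, 9}  B5 = {2, 7, 8, 9}  B6 = {2, 5, 8, 9}  B7 = {4, 6, 8, 9}  B8 = {3, 4, 6, 9}
Tree: B1–B2, B2–B3, B2–B4, B2–B5, B3–B6, B3–B7, B7–B8
Each bag holds 4 vertices, so the decomposition has width 3, which upper-bounds the treewidth. On the other hand G contains the 4-clique {0, 2, 8, 9}. A clique must lie in a single bag of any decomposition, so no decomposition can have width below 3. Therefore the treewidth is 3.

3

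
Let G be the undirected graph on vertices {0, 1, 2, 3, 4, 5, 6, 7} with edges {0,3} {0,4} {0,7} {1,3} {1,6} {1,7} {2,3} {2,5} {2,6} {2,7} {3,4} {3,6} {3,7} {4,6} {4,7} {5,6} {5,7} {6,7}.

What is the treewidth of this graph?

3

A width-3 tree decomposition is:
Bags: B1 = {0, 3, 4, 7}  B2 = {3, 4, 6, 7}  B3 = {1, 3, 6, 7}  B4 = {2, 3, 6, 7}  B5 = {2, 5, 6, 7}
Tree: B1–B2, B2–B3, B2–B4, B4–B5
Each bag holds 4 vertices, so the decomposition has width 3, which upper-bounds the treewidth. Conversely, {0, 3, 4, 7} is a clique of size 4, and the vertices of any clique must share a bag in every tree decomposition; so some bag has ≥ 4 vertices and tw(G) ≥ 3. The upper and lower bounds meet at 3, so that is the treewidth.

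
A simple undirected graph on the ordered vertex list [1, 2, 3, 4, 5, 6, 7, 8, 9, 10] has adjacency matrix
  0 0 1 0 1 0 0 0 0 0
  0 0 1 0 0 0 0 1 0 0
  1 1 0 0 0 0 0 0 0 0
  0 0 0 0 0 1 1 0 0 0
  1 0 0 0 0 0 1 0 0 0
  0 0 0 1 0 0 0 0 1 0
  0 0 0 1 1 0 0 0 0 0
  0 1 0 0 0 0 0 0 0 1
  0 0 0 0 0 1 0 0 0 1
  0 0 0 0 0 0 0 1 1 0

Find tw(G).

A width-2 tree decomposition is:
Bags: B1 = {4, 6, 9}  B2 = {4, 9, 10}  B3 = {4, 8, 10}  B4 = {2, 4, 8}  B5 = {2, 3, 4}  B6 = {1, 3, 4}  B7 = {1, 4, 5}  B8 = {4, 5, 7}
Tree: B1–B2, B2–B3, B3–B4, B4–B5, B5–B6, B6–B7, B7–B8
The largest bag has 3 vertices, giving width 2; this decomposition certifies tw(G) ≤ 2. The edges 4–6–9–10–8–2–3–1–5–7–4 form a cycle, so G is not a tree and its treewidth is at least 2. Hence tw(G) = 2 exactly.

2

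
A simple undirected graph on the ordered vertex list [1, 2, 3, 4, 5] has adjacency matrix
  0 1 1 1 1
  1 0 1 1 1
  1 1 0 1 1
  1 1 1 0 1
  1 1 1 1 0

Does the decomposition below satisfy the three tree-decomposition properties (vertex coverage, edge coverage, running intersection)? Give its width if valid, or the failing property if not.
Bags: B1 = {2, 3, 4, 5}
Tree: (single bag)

A tree decomposition must satisfy three properties: every vertex lies in some bag; for every edge, both endpoints lie together in some bag; and for every vertex, the bags containing it form a connected subtree. Here vertex 1 appears in no bag, so the decomposition is invalid.

No — vertex 1 appears in no bag.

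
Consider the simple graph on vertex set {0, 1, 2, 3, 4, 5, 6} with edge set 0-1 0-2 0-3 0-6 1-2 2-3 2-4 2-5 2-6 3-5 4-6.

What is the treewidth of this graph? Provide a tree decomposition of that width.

Treewidth 2.
One such decomposition:
Bags: B1 = {0, 2, 3}  B2 = {0, 2, 6}  B3 = {0, 1, 2}  B4 = {2, 3, 5}  B5 = {2, 4, 6}
Tree: B1–B2, B2–B3, B1–B4, B2–B5

Each bag holds 3 vertices, so the decomposition has width 2, which upper-bounds the treewidth. Conversely, {0, 1, 2} is a clique of size 3, and the vertices of any clique must share a bag in every tree decomposition; so some bag has ≥ 3 vertices and tw(G) ≥ 2. Therefore the treewidth is 2.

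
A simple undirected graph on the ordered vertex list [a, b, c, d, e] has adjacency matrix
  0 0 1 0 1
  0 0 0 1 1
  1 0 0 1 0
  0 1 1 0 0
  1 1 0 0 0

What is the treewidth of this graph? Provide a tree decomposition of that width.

Treewidth 2.
Bags: B1 = {a, c, d}  B2 = {a, b, d}  B3 = {a, b, e}
Tree: B1–B2, B2–B3

Each bag holds 3 vertices, so the decomposition has width 2, which upper-bounds the treewidth. For the lower bound, G contains the cycle a–c–d–b–e–a, so G is not a forest; only forests have treewidth ≤ 1, hence tw(G) ≥ 2. Combining the bounds, tw(G) = 2.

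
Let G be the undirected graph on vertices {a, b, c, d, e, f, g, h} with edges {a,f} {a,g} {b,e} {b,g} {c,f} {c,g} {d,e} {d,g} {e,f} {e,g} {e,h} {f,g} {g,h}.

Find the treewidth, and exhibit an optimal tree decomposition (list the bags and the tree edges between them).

Treewidth 2.
One such decomposition:
Bags: B1 = {a, f, g}  B2 = {c, f, g}  B3 = {e, f, g}  B4 = {b, e, g}  B5 = {d, e, g}  B6 = {e, g, h}
Tree: B1–B2, B2–B3, B3–B4, B4–B5, B5–B6

The largest bag has 3 vertices, giving width 2; this decomposition certifies tw(G) ≤ 2. On the other hand G contains the 3-clique {d, e, g}. A clique must lie in a single bag of any decomposition, so no decomposition can have width below 2. The upper and lower bounds meet at 2, so that is the treewidth.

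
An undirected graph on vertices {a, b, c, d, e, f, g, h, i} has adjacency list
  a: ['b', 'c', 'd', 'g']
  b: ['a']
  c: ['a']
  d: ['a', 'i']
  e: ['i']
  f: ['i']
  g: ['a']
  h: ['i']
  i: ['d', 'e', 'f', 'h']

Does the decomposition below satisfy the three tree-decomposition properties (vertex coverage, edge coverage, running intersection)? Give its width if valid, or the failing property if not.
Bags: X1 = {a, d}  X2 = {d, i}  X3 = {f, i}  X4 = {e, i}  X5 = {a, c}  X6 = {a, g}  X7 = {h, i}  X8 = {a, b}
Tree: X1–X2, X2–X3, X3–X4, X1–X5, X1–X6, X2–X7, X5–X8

Checking the three conditions: (i) the bags cover all of {a, b, c, d, e, f, g, h, i}; (ii) for each edge, some bag contains both endpoints; (iii) the bags containing any fixed vertex form a subtree. All hold, so the decomposition is valid with width 2 − 1 = 1.

Yes; width 1.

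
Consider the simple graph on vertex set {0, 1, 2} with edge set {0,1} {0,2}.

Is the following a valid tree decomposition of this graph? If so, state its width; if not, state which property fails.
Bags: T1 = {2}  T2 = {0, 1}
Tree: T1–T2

A tree decomposition must satisfy three properties: every vertex lies in some bag; for every edge, both endpoints lie together in some bag; and for every vertex, the bags containing it form a connected subtree. Here edge (0,2) lies in no bag, so the decomposition is invalid.

No — edge (0,2) lies in no bag.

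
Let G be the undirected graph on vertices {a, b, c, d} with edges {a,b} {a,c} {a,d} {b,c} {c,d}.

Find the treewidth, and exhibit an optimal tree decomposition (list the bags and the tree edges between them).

The largest bag has 3 vertices, giving width 2; this decomposition certifies tw(G) ≤ 2. On the other hand G contains the 3-clique {a, c, d}. A clique must lie in a single bag of any decomposition, so no decomposition can have width below 2. Therefore the treewidth is 2.

Treewidth 2.
One such decomposition:
Bags: B1 = {a, b, c}  B2 = {a, c, d}
Tree: B1–B2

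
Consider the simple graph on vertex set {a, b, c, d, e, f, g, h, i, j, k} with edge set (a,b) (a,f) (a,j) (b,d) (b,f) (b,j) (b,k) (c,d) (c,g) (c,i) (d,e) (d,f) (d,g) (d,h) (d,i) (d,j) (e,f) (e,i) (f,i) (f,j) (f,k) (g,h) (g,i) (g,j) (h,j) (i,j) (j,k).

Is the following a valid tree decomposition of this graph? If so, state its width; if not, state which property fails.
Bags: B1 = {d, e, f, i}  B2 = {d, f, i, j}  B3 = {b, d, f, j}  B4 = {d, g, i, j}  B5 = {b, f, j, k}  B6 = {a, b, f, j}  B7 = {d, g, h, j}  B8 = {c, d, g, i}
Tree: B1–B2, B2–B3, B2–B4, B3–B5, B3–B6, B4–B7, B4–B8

Yes; width 3.

Checking the three conditions: (i) the bags cover all of {a, b, c, d, e, f, g, h, i, j, k}; (ii) for each edge, some bag contains both endpoints; (iii) the bags containing any fixed vertex form a subtree. All hold, so the decomposition is valid with width 4 − 1 = 3.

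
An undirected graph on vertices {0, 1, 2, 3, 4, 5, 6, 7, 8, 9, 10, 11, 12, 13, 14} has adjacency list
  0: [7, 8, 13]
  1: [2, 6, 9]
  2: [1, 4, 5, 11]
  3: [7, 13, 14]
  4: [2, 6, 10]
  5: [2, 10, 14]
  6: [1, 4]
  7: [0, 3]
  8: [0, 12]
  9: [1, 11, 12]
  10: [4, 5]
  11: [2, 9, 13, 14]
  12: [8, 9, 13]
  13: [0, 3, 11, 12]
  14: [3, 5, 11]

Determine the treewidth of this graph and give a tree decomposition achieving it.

Every bag has size at most 4, so the width is 4 − 1 = 3 and tw(G) ≤ 3. For the lower bound: the 4 vertex sets {4,6,10}, {1}, {2}, {5,9,11,14} are disjoint, each induces a connected subgraph, and every pair is joined by at least one edge of G. Contracting each set to a single vertex therefore yields K_{4} as a minor, and since treewidth is minor-monotone, tw(G) ≥ tw(K_{4}) = 3. Therefore the treewidth is 3.

Treewidth 3.
Bags: B1 = {1, 4, 6, 10}  B2 = {1, 2, 4, 10}  B3 = {1, 2, 5, 10}  B4 = {1, 2, 5, 9}  B5 = {2, 5, 9, 11}  B6 = {5, 9, 11, 14}  B7 = {9, 11, 12, 14}  B8 = {11, 12, 13, 14}  B9 = {3, 12, 13, 14}  B10 = {3, 8, 12, 13}  B11 = {0, 3, 8, 13}  B12 = {0, 3, 7, 8}
Tree: B1–B2, B2–B3, B3–B4, B4–B5, B5–B6, B6–B7, B7–B8, B8–B9, B9–B10, B10–B11, B11–B12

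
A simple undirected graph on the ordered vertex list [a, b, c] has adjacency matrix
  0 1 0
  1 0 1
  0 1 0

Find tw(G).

A width-1 tree decomposition is:
Bags: B1 = {a, b}  B2 = {b, c}
Tree: B1–B2
Every bag has size at most 2, so the width is 2 − 1 = 1 and tw(G) ≤ 1. Any graph with an edge has treewidth ≥ 1, and G has the edge a–b. Therefore the treewidth is 1.

1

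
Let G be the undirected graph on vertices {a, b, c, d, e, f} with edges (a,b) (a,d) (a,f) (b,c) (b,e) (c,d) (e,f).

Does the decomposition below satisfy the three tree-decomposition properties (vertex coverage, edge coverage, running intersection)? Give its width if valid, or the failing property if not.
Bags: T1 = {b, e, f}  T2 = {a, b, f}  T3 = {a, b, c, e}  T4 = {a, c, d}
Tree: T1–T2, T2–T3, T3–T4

A tree decomposition must satisfy three properties: every vertex lies in some bag; for every edge, both endpoints lie together in some bag; and for every vertex, the bags containing it form a connected subtree. Here bags containing vertex e are not connected in the tree, so the decomposition is invalid.

No — bags containing vertex e are not connected in the tree.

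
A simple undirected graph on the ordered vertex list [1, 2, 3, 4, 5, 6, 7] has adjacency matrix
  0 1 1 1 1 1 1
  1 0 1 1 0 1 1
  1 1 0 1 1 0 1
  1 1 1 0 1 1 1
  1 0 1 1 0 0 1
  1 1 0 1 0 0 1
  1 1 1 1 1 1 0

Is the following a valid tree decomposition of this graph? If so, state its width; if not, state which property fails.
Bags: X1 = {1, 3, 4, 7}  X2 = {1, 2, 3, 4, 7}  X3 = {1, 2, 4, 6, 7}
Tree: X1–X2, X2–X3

A tree decomposition must satisfy three properties: every vertex lies in some bag; for every edge, both endpoints lie together in some bag; and for every vertex, the bags containing it form a connected subtree. Here vertex 5 appears in no bag, so the decomposition is invalid.

No — vertex 5 appears in no bag.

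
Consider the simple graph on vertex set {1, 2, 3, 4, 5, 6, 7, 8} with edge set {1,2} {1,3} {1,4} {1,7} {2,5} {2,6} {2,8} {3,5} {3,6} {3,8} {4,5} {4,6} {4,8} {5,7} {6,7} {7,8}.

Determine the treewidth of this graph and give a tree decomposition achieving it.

The largest bag has 5 vertices, giving width 4; this decomposition certifies tw(G) ≤ 4. For the lower bound: the 5 vertex sets {2,8}, {4,6}, {1,3}, {7}, {5} are disjoint, each induces a connected subgraph, and every pair is joined by at least one edge of G. Contracting each set to a single vertex therefore yields K_{5} as a minor, and since treewidth is minor-monotone, tw(G) ≥ tw(K_{5}) = 4. Hence tw(G) = 4 exactly.

Treewidth 4.
One such decomposition:
Bags: B1 = {2, 3, 4, 7, 8}  B2 = {2, 3, 4, 6, 7}  B3 = {1, 2, 3, 4, 7}  B4 = {2, 3, 4, 5, 7}
Tree: B1–B2, B2–B3, B3–B4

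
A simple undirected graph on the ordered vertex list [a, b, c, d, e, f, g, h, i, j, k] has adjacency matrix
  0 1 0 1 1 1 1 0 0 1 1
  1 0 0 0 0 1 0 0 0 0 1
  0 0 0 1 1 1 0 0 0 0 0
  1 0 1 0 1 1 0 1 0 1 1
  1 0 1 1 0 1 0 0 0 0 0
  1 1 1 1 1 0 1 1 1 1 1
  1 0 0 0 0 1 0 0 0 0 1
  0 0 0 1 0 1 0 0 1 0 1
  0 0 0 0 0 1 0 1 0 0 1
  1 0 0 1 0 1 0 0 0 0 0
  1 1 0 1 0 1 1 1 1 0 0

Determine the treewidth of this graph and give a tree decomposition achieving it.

Each bag holds 4 vertices, so the decomposition has width 3, which upper-bounds the treewidth. On the other hand G contains the 4-clique {d, f, h, k}. A clique must lie in a single bag of any decomposition, so no decomposition can have width below 3. The upper and lower bounds meet at 3, so that is the treewidth.

Treewidth 3.
One optimal decomposition is:
Bags: B1 = {a, d, f, k}  B2 = {a, d, f, j}  B3 = {d, f, h, k}  B4 = {a, d, e, f}  B5 = {a, f, g, k}  B6 = {f, h, i, k}  B7 = {a, b, f, k}  B8 = {c, d, e, f}
Tree: B1–B2, B1–B3, B2–B4, B1–B5, B3–B6, B1–B7, B4–B8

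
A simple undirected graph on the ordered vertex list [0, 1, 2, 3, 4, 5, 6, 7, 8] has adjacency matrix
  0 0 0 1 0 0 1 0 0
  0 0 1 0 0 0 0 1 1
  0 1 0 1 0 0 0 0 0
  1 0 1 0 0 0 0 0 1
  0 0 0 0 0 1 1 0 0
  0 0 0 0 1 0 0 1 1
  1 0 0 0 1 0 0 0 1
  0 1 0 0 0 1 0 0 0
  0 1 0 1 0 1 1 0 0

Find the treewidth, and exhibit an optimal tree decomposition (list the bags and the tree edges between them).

Each bag holds 4 vertices, so the decomposition has width 3, which upper-bounds the treewidth. For the lower bound: the 4 vertex sets {4,5,7}, {6}, {8}, {0,1,2,3} are disjoint, each induces a connected subgraph, and every pair is joined by at least one edge of G. Contracting each set to a single vertex therefore yields K_{4} as a minor, and since treewidth is minor-monotone, tw(G) ≥ tw(K_{4}) = 3. Combining the bounds, tw(G) = 3.

Treewidth 3.
One optimal decomposition is:
Bags: B1 = {4, 5, 6, 7}  B2 = {5, 6, 7, 8}  B3 = {1, 6, 7, 8}  B4 = {0, 1, 6, 8}  B5 = {0, 1, 3, 8}  B6 = {0, 1, 2, 3}
Tree: B1–B2, B2–B3, B3–B4, B4–B5, B5–B6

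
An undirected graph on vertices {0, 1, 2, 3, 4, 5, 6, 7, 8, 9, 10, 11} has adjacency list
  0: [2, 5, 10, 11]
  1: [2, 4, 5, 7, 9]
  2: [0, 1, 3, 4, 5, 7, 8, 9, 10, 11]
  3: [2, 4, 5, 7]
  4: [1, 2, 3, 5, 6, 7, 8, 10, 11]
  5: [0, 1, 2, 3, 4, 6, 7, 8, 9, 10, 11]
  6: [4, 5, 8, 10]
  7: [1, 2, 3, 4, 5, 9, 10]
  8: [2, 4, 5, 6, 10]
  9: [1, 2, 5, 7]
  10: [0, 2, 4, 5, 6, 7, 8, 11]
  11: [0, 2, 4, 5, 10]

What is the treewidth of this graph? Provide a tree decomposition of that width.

Each bag holds 5 vertices, so the decomposition has width 4, which upper-bounds the treewidth. For the lower bound, the 5 vertices {0, 2, 5, 10, 11} are pairwise adjacent, and any tree decomposition puts a clique entirely inside one bag — forcing width ≥ 4. Therefore the treewidth is 4.

Treewidth 4.
One such decomposition:
Bags: B1 = {2, 4, 5, 8, 10}  B2 = {2, 4, 5, 7, 10}  B3 = {2, 3, 4, 5, 7}  B4 = {1, 2, 4, 5, 7}  B5 = {2, 4, 5, 10, 11}  B6 = {4, 5, 6, 8, 10}  B7 = {0, 2, 5, 10, 11}  B8 = {1, 2, 5, 7, 9}
Tree: B1–B2, B2–B3, B3–B4, B1–B5, B1–B6, B5–B7, B4–B8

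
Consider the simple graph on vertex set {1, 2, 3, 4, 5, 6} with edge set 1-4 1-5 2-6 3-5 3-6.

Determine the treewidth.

1

A width-1 tree decomposition is:
Bags: B1 = {2, 6}  B2 = {3, 6}  B3 = {3, 5}  B4 = {1, 5}  B5 = {1, 4}
Tree: B1–B2, B2–B3, B3–B4, B4–B5
The largest bag has 2 vertices, giving width 1; this decomposition certifies tw(G) ≤ 1. G has an edge, so its treewidth is at least 1. Therefore the treewidth is 1.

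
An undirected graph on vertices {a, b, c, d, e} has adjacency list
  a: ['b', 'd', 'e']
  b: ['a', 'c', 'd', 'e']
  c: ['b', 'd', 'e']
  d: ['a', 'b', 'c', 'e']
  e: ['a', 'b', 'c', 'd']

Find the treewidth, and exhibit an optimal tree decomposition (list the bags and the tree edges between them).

Each bag holds 4 vertices, so the decomposition has width 3, which upper-bounds the treewidth. Conversely, {b, c, d, e} is a clique of size 4, and the vertices of any clique must share a bag in every tree decomposition; so some bag has ≥ 4 vertices and tw(G) ≥ 3. Hence tw(G) = 3 exactly.

Treewidth 3.
One such decomposition:
Bags: B1 = {b, c, d, e}  B2 = {a, b, d, e}
Tree: B1–B2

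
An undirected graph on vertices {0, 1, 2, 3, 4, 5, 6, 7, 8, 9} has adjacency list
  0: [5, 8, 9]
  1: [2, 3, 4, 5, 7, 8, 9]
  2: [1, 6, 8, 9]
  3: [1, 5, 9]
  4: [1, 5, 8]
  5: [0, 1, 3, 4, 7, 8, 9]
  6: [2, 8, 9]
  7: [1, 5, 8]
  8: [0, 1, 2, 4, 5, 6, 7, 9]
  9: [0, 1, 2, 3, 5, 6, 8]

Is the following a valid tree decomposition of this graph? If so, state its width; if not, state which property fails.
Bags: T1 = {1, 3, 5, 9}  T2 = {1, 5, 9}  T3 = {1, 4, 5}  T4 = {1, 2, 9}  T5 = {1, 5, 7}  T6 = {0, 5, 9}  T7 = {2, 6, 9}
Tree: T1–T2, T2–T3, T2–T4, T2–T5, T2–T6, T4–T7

No — vertex 8 appears in no bag.

A tree decomposition must satisfy three properties: every vertex lies in some bag; for every edge, both endpoints lie together in some bag; and for every vertex, the bags containing it form a connected subtree. Here vertex 8 appears in no bag, so the decomposition is invalid.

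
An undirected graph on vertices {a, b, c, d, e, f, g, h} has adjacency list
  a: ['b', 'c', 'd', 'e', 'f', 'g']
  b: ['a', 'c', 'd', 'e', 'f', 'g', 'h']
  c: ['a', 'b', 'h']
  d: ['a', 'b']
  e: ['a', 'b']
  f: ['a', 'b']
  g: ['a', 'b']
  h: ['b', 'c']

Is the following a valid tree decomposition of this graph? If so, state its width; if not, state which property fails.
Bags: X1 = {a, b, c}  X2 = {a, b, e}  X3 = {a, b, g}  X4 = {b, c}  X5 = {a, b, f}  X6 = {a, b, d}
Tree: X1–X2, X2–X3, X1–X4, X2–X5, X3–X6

A tree decomposition must satisfy three properties: every vertex lies in some bag; for every edge, both endpoints lie together in some bag; and for every vertex, the bags containing it form a connected subtree. Here vertex h appears in no bag, so the decomposition is invalid.

No — vertex h appears in no bag.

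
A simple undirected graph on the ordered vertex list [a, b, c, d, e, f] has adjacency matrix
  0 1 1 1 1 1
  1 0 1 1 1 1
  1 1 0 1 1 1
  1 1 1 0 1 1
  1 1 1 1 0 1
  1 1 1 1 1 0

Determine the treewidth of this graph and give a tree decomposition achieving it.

With just one bag of size 6, the width is 6 − 1 = 5, so tw(G) ≤ 5. On the other hand G contains the 6-clique {a, b, c, d, e, f}. A clique must lie in a single bag of any decomposition, so no decomposition can have width below 5. Combining the bounds, tw(G) = 5.

Treewidth 5.
Bags: B1 = {a, b, c, d, e, f}
Tree: (single bag)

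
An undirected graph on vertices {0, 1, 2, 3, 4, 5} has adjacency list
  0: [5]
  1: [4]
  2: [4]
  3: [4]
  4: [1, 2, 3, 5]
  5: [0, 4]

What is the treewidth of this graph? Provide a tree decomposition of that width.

Each bag holds 2 vertices, so the decomposition has width 1, which upper-bounds the treewidth. Any graph with an edge has treewidth ≥ 1, and G has the edge 5–4. Combining the bounds, tw(G) = 1.

Treewidth 1.
Bags: B1 = {4, 5}  B2 = {2, 4}  B3 = {1, 4}  B4 = {0, 5}  B5 = {3, 4}
Tree: B1–B2, B1–B3, B1–B4, B3–B5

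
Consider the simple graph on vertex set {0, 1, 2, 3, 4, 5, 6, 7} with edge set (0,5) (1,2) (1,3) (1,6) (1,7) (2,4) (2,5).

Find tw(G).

A width-1 tree decomposition is:
Bags: B1 = {2, 5}  B2 = {1, 2}  B3 = {0, 5}  B4 = {1, 6}  B5 = {2, 4}  B6 = {1, 7}  B7 = {1, 3}
Tree: B1–B2, B1–B3, B2–B4, B1–B5, B2–B6, B4–B7
The largest bag has 2 vertices, giving width 1; this decomposition certifies tw(G) ≤ 1. G has an edge, so its treewidth is at least 1. Therefore the treewidth is 1.

1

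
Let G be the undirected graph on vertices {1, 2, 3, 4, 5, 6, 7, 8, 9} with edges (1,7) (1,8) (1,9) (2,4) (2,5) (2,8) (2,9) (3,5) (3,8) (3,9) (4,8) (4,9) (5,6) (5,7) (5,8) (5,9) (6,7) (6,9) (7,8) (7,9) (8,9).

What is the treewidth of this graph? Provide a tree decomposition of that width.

Treewidth 3.
One optimal decomposition is:
Bags: B1 = {2, 4, 8, 9}  B2 = {2, 5, 8, 9}  B3 = {5, 7, 8, 9}  B4 = {3, 5, 8, 9}  B5 = {5, 6, 7, 9}  B6 = {1, 7, 8, 9}
Tree: B1–B2, B2–B3, B3–B4, B3–B5, B3–B6

Every bag has size at most 4, so the width is 4 − 1 = 3 and tw(G) ≤ 3. Conversely, {1, 7, 8, 9} is a clique of size 4, and the vertices of any clique must share a bag in every tree decomposition; so some bag has ≥ 4 vertices and tw(G) ≥ 3. The upper and lower bounds meet at 3, so that is the treewidth.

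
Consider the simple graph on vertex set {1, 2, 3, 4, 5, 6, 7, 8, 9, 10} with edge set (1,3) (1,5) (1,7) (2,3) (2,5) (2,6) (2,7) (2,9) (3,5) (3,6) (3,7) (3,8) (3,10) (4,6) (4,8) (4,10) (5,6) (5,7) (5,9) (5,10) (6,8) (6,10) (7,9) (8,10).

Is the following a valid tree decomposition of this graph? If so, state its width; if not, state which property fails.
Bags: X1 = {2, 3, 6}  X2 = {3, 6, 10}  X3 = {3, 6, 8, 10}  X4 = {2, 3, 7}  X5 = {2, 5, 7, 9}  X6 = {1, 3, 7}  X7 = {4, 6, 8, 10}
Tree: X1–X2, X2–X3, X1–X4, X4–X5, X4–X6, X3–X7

No — edge (6,5) lies in no bag.

A tree decomposition must satisfy three properties: every vertex lies in some bag; for every edge, both endpoints lie together in some bag; and for every vertex, the bags containing it form a connected subtree. Here edge (6,5) lies in no bag, so the decomposition is invalid.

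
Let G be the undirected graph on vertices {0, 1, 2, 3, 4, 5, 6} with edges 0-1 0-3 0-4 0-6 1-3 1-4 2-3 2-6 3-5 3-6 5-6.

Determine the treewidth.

2

A width-2 tree decomposition is:
Bags: B1 = {0, 3, 6}  B2 = {0, 1, 3}  B3 = {0, 1, 4}  B4 = {2, 3, 6}  B5 = {3, 5, 6}
Tree: B1–B2, B2–B3, B1–B4, B4–B5
Each bag holds 3 vertices, so the decomposition has width 2, which upper-bounds the treewidth. Conversely, {0, 1, 3} is a clique of size 3, and the vertices of any clique must share a bag in every tree decomposition; so some bag has ≥ 3 vertices and tw(G) ≥ 2. Therefore the treewidth is 2.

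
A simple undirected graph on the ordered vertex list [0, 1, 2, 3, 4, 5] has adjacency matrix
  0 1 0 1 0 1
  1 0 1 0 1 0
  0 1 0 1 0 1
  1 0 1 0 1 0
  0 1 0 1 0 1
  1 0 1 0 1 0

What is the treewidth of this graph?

3

A width-3 tree decomposition is:
Bags: B1 = {0, 1, 3, 5}  B2 = {1, 3, 4, 5}  B3 = {1, 2, 3, 5}
Tree: B1–B2, B2–B3
The largest bag has 4 vertices, giving width 3; this decomposition certifies tw(G) ≤ 3. For the lower bound: the 4 vertex sets {0,5}, {1,4}, {3}, {2} are disjoint, each induces a connected subgraph, and every pair is joined by at least one edge of G. Contracting each set to a single vertex therefore yields K_{4} as a minor, and since treewidth is minor-monotone, tw(G) ≥ tw(K_{4}) = 3. Combining the bounds, tw(G) = 3.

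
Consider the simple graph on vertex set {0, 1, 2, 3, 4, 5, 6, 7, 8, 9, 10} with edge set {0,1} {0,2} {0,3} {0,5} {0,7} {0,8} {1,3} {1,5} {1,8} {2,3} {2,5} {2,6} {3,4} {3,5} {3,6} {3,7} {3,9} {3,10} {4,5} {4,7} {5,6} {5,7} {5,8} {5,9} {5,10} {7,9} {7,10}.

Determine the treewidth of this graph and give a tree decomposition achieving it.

Every bag has size at most 4, so the width is 4 − 1 = 3 and tw(G) ≤ 3. Conversely, {0, 1, 5, 8} is a clique of size 4, and the vertices of any clique must share a bag in every tree decomposition; so some bag has ≥ 4 vertices and tw(G) ≥ 3. Therefore the treewidth is 3.

Treewidth 3.
One optimal decomposition is:
Bags: B1 = {0, 3, 5, 7}  B2 = {0, 2, 3, 5}  B3 = {2, 3, 5, 6}  B4 = {3, 5, 7, 9}  B5 = {3, 4, 5, 7}  B6 = {0, 1, 3, 5}  B7 = {3, 5, 7, 10}  B8 = {0, 1, 5, 8}
Tree: B1–B2, B2–B3, B1–B4, B4–B5, B2–B6, B5–B7, B6–B8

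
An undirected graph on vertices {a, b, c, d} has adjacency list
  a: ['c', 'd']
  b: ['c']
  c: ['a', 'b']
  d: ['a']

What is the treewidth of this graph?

1

A width-1 tree decomposition is:
Bags: B1 = {b, c}  B2 = {a, c}  B3 = {a, d}
Tree: B1–B2, B2–B3
Each bag holds 2 vertices, so the decomposition has width 1, which upper-bounds the treewidth. Any graph with an edge has treewidth ≥ 1, and G has the edge b–c. Combining the bounds, tw(G) = 1.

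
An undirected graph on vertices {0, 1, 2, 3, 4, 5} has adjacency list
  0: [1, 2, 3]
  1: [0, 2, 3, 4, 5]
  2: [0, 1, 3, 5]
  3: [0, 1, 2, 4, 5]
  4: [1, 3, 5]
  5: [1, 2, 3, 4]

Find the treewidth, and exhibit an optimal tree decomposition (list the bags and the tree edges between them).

The largest bag has 4 vertices, giving width 3; this decomposition certifies tw(G) ≤ 3. Conversely, {0, 1, 2, 3} is a clique of size 4, and the vertices of any clique must share a bag in every tree decomposition; so some bag has ≥ 4 vertices and tw(G) ≥ 3. Combining the bounds, tw(G) = 3.

Treewidth 3.
Bags: B1 = {1, 3, 4, 5}  B2 = {1, 2, 3, 5}  B3 = {0, 1, 2, 3}
Tree: B1–B2, B2–B3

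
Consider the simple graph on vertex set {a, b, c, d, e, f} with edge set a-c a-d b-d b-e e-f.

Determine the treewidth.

A width-1 tree decomposition is:
Bags: B1 = {e, f}  B2 = {b, e}  B3 = {b, d}  B4 = {a, d}  B5 = {a, c}
Tree: B1–B2, B2–B3, B3–B4, B4–B5
Each bag holds 2 vertices, so the decomposition has width 1, which upper-bounds the treewidth. G has an edge, so its treewidth is at least 1. Combining the bounds, tw(G) = 1.

1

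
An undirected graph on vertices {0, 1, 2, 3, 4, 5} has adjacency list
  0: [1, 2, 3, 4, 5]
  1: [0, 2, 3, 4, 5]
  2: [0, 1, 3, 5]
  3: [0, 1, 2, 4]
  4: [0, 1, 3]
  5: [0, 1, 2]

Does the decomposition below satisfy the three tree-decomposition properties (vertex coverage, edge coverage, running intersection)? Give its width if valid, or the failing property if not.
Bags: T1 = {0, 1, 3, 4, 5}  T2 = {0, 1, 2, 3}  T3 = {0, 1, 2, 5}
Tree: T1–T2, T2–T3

A tree decomposition must satisfy three properties: every vertex lies in some bag; for every edge, both endpoints lie together in some bag; and for every vertex, the bags containing it form a connected subtree. Here bags containing vertex 5 are not connected in the tree, so the decomposition is invalid.

No — bags containing vertex 5 are not connected in the tree.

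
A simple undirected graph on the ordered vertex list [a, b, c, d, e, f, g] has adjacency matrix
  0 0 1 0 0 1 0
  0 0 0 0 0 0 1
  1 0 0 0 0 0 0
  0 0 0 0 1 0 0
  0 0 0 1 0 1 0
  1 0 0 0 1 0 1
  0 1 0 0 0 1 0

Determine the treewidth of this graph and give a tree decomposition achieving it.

Every bag has size at most 2, so the width is 2 − 1 = 1 and tw(G) ≤ 1. Any graph with an edge has treewidth ≥ 1, and G has the edge f–e. Combining the bounds, tw(G) = 1.

Treewidth 1.
Bags: B1 = {e, f}  B2 = {f, g}  B3 = {b, g}  B4 = {a, f}  B5 = {a, c}  B6 = {d, e}
Tree: B1–B2, B2–B3, B1–B4, B4–B5, B1–B6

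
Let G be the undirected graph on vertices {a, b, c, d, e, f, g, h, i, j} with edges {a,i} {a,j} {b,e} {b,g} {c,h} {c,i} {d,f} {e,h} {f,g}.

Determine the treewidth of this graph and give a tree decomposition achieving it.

Each bag holds 2 vertices, so the decomposition has width 1, which upper-bounds the treewidth. Since G has at least one edge (e.g. j–a), it is not an edgeless graph, so tw(G) ≥ 1. The upper and lower bounds meet at 1, so that is the treewidth.

Treewidth 1.
One such decomposition:
Bags: B1 = {a, j}  B2 = {a, i}  B3 = {c, i}  B4 = {c, h}  B5 = {e, h}  B6 = {b, e}  B7 = {b, g}  B8 = {f, g}  B9 = {d, f}
Tree: B1–B2, B2–B3, B3–B4, B4–B5, B5–B6, B6–B7, B7–B8, B8–B9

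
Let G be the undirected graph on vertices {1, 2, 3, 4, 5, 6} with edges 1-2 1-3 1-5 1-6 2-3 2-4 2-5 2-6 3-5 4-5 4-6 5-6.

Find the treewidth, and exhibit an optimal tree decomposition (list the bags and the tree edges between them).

Treewidth 3.
One optimal decomposition is:
Bags: B1 = {1, 2, 3, 5}  B2 = {1, 2, 5, 6}  B3 = {2, 4, 5, 6}
Tree: B1–B2, B2–B3

The largest bag has 4 vertices, giving width 3; this decomposition certifies tw(G) ≤ 3. Conversely, {1, 2, 3, 5} is a clique of size 4, and the vertices of any clique must share a bag in every tree decomposition; so some bag has ≥ 4 vertices and tw(G) ≥ 3. Combining the bounds, tw(G) = 3.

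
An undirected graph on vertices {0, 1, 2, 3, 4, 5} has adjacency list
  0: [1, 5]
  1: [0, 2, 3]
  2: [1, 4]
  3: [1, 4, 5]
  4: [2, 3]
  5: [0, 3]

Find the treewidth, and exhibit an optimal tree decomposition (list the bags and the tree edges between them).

Each bag holds 3 vertices, so the decomposition has width 2, which upper-bounds the treewidth. Since 0–5–3–1–0 is a cycle in G, G is not acyclic. Forests are exactly the graphs of treewidth ≤ 1, so tw(G) ≥ 2. The upper and lower bounds meet at 2, so that is the treewidth.

Treewidth 2.
Bags: B1 = {0, 1, 5}  B2 = {1, 3, 5}  B3 = {1, 2, 3}  B4 = {2, 3, 4}
Tree: B1–B2, B2–B3, B3–B4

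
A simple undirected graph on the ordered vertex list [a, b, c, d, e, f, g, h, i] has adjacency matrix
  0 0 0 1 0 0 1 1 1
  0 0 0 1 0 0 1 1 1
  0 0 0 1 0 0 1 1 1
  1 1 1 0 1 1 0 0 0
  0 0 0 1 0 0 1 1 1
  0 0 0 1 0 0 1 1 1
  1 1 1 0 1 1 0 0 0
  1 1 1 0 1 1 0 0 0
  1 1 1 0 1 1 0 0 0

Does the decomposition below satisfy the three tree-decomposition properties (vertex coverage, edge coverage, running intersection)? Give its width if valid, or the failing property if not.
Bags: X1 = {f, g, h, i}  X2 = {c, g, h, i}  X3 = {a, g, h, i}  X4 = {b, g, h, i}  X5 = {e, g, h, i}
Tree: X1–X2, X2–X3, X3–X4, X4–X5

A tree decomposition must satisfy three properties: every vertex lies in some bag; for every edge, both endpoints lie together in some bag; and for every vertex, the bags containing it form a connected subtree. Here vertex d appears in no bag, so the decomposition is invalid.

No — vertex d appears in no bag.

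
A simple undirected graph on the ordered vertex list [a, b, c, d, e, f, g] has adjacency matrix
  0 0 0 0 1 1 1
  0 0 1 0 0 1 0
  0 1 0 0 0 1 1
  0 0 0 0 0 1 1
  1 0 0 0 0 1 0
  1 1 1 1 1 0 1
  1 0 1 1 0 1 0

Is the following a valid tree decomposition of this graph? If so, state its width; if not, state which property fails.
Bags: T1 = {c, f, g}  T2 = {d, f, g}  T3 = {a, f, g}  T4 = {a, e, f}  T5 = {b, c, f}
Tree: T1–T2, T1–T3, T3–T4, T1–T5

Checking the three conditions: (i) the bags cover all of {a, b, c, d, e, f, g}; (ii) for each edge, some bag contains both endpoints; (iii) the bags containing any fixed vertex form a subtree. All hold, so the decomposition is valid with width 3 − 1 = 2.

Yes; width 2.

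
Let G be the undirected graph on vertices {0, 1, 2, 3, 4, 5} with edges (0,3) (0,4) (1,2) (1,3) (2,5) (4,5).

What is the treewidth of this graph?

A width-2 tree decomposition is:
Bags: B1 = {0, 4, 5}  B2 = {0, 3, 5}  B3 = {1, 3, 5}  B4 = {1, 2, 5}
Tree: B1–B2, B2–B3, B3–B4
Every bag has size at most 3, so the width is 3 − 1 = 2 and tw(G) ≤ 2. The edges 5–4–0–3–1–2–5 form a cycle, so G is not a tree and its treewidth is at least 2. Therefore the treewidth is 2.

2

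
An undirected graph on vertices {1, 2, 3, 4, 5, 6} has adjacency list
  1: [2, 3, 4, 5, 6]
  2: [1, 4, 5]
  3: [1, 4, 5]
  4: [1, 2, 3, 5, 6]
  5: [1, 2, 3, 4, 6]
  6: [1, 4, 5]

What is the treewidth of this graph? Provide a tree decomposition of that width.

Each bag holds 4 vertices, so the decomposition has width 3, which upper-bounds the treewidth. Conversely, {1, 2, 4, 5} is a clique of size 4, and the vertices of any clique must share a bag in every tree decomposition; so some bag has ≥ 4 vertices and tw(G) ≥ 3. Combining the bounds, tw(G) = 3.

Treewidth 3.
Bags: B1 = {1, 4, 5, 6}  B2 = {1, 3, 4, 5}  B3 = {1, 2, 4, 5}
Tree: B1–B2, B1–B3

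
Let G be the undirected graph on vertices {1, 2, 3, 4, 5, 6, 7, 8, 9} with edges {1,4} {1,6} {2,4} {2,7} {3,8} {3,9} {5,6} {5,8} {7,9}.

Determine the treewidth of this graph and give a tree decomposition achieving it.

The largest bag has 3 vertices, giving width 2; this decomposition certifies tw(G) ≤ 2. For the lower bound, G contains the cycle 9–7–2–4–1–6–5–8–3–9, so G is not a forest; only forests have treewidth ≤ 1, hence tw(G) ≥ 2. Hence tw(G) = 2 exactly.

Treewidth 2.
Bags: B1 = {2, 7, 9}  B2 = {2, 4, 9}  B3 = {1, 4, 9}  B4 = {1, 6, 9}  B5 = {5, 6, 9}  B6 = {5, 8, 9}  B7 = {3, 8, 9}
Tree: B1–B2, B2–B3, B3–B4, B4–B5, B5–B6, B6–B7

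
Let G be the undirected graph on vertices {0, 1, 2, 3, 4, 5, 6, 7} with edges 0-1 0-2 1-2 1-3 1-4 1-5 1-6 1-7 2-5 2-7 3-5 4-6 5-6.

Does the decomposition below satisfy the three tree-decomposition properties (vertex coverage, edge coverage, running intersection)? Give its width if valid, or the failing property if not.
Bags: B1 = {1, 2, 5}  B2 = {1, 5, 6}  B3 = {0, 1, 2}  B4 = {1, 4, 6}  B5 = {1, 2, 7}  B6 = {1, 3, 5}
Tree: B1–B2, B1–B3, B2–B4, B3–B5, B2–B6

Checking the three conditions: (i) the bags cover all of {0, 1, 2, 3, 4, 5, 6, 7}; (ii) for each edge, some bag contains both endpoints; (iii) the bags containing any fixed vertex form a subtree. All hold, so the decomposition is valid with width 3 − 1 = 2.

Yes; width 2.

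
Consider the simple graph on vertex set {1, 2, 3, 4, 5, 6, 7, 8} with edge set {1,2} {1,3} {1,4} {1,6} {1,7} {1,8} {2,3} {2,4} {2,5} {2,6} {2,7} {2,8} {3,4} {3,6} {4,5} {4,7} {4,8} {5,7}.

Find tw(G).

A width-3 tree decomposition is:
Bags: B1 = {1, 2, 4, 8}  B2 = {1, 2, 3, 4}  B3 = {1, 2, 3, 6}  B4 = {1, 2, 4, 7}  B5 = {2, 4, 5, 7}
Tree: B1–B2, B2–B3, B1–B4, B4–B5
The largest bag has 4 vertices, giving width 3; this decomposition certifies tw(G) ≤ 3. Conversely, {1, 2, 4, 8} is a clique of size 4, and the vertices of any clique must share a bag in every tree decomposition; so some bag has ≥ 4 vertices and tw(G) ≥ 3. Hence tw(G) = 3 exactly.

3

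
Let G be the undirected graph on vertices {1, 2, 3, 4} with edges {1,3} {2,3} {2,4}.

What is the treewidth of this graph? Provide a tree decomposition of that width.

The largest bag has 2 vertices, giving width 1; this decomposition certifies tw(G) ≤ 1. Any graph with an edge has treewidth ≥ 1, and G has the edge 1–3. The upper and lower bounds meet at 1, so that is the treewidth.

Treewidth 1.
One optimal decomposition is:
Bags: B1 = {1, 3}  B2 = {2, 3}  B3 = {2, 4}
Tree: B1–B2, B2–B3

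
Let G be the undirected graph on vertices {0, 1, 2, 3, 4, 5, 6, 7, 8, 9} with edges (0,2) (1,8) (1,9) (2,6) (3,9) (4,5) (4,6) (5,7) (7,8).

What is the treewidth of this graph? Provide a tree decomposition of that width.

Each bag holds 2 vertices, so the decomposition has width 1, which upper-bounds the treewidth. Any graph with an edge has treewidth ≥ 1, and G has the edge 0–2. The upper and lower bounds meet at 1, so that is the treewidth.

Treewidth 1.
One optimal decomposition is:
Bags: B1 = {0, 2}  B2 = {2, 6}  B3 = {4, 6}  B4 = {4, 5}  B5 = {5, 7}  B6 = {7, 8}  B7 = {1, 8}  B8 = {1, 9}  B9 = {3, 9}
Tree: B1–B2, B2–B3, B3–B4, B4–B5, B5–B6, B6–B7, B7–B8, B8–B9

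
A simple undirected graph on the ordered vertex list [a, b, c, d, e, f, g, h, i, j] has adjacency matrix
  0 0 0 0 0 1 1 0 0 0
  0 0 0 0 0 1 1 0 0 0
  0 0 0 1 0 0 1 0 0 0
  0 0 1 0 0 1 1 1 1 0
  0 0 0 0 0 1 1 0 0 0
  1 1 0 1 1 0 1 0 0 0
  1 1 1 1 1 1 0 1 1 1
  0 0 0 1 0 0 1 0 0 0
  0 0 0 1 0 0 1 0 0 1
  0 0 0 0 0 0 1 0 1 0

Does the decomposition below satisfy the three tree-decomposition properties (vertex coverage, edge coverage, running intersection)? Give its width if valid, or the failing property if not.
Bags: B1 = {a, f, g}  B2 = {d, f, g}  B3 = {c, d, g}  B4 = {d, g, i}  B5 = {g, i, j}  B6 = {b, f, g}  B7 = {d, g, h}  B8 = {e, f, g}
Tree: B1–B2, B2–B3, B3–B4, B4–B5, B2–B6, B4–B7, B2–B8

Vertex coverage: the bags together contain {a, b, c, d, e, f, g, h, i, j}, the full vertex set. Edge coverage: each edge of G has both endpoints in at least one bag. Running intersection: for every vertex, the bags containing it form a connected subtree. All three properties hold, so this is a valid tree decomposition of width max|bag| − 1 = 2, and hence tw(G) ≤ 2.

Yes; width 2.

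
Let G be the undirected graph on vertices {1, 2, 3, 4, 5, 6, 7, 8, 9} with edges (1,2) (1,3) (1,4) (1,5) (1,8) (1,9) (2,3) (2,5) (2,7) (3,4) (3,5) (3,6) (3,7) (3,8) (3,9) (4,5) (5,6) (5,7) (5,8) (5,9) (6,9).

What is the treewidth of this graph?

A width-3 tree decomposition is:
Bags: B1 = {1, 3, 4, 5}  B2 = {1, 2, 3, 5}  B3 = {1, 3, 5, 9}  B4 = {1, 3, 5, 8}  B5 = {3, 5, 6, 9}  B6 = {2, 3, 5, 7}
Tree: B1–B2, B2–B3, B3–B4, B3–B5, B2–B6
Each bag holds 4 vertices, so the decomposition has width 3, which upper-bounds the treewidth. Conversely, {1, 3, 5, 8} is a clique of size 4, and the vertices of any clique must share a bag in every tree decomposition; so some bag has ≥ 4 vertices and tw(G) ≥ 3. Hence tw(G) = 3 exactly.

3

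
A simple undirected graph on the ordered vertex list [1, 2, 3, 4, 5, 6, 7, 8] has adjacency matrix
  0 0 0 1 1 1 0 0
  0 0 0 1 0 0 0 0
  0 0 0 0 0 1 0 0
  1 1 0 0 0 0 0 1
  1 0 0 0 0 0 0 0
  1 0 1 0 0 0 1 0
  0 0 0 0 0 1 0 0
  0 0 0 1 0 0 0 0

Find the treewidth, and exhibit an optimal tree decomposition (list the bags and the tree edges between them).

Each bag holds 2 vertices, so the decomposition has width 1, which upper-bounds the treewidth. G has an edge, so its treewidth is at least 1. Therefore the treewidth is 1.

Treewidth 1.
Bags: B1 = {1, 6}  B2 = {1, 5}  B3 = {3, 6}  B4 = {1, 4}  B5 = {6, 7}  B6 = {4, 8}  B7 = {2, 4}
Tree: B1–B2, B1–B3, B2–B4, B1–B5, B4–B6, B4–B7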